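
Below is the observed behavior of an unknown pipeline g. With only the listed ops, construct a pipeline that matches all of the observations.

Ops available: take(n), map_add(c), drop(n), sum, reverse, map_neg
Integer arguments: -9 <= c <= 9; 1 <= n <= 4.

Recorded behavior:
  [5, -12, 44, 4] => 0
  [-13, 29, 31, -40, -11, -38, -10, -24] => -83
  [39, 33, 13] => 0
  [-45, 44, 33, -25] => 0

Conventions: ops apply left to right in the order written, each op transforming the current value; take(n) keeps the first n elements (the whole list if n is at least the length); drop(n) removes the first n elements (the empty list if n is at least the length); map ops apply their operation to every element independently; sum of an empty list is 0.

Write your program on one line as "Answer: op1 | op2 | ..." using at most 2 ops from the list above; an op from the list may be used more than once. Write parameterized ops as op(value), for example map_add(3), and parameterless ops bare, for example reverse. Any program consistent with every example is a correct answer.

drop(4) | sum

Check, running the answer program on each example:
  [5, -12, 44, 4] -> [] -> 0
  [-13, 29, 31, -40, -11, -38, -10, -24] -> [-11, -38, -10, -24] -> -83
  [39, 33, 13] -> [] -> 0
  [-45, 44, 33, -25] -> [] -> 0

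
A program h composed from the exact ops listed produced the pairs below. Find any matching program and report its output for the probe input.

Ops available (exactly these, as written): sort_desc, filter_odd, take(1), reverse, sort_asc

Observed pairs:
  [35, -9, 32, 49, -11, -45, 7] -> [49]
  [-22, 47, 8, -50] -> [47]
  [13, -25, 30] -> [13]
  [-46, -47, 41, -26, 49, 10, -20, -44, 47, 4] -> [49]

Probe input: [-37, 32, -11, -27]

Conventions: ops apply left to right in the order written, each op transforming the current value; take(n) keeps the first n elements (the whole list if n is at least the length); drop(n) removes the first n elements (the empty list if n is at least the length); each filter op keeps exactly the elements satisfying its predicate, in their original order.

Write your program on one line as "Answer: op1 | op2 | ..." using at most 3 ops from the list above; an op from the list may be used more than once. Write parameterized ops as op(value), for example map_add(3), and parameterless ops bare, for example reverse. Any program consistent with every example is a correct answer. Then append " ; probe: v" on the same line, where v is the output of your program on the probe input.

sort_desc | filter_odd | take(1) ; probe: [-11]

Check, running the answer program on each example:
  [35, -9, 32, 49, -11, -45, 7] -> [49, 35, 32, 7, -9, -11, -45] -> [49, 35, 7, -9, -11, -45] -> [49]
  [-22, 47, 8, -50] -> [47, 8, -22, -50] -> [47] -> [47]
  [13, -25, 30] -> [30, 13, -25] -> [13, -25] -> [13]
  [-46, -47, 41, -26, 49, 10, -20, -44, 47, 4] -> [49, 47, 41, 10, 4, -20, -26, -44, -46, -47] -> [49, 47, 41, -47] -> [49]
  probe: [-37, 32, -11, -27] -> [32, -11, -27, -37] -> [-11, -27, -37] -> [-11]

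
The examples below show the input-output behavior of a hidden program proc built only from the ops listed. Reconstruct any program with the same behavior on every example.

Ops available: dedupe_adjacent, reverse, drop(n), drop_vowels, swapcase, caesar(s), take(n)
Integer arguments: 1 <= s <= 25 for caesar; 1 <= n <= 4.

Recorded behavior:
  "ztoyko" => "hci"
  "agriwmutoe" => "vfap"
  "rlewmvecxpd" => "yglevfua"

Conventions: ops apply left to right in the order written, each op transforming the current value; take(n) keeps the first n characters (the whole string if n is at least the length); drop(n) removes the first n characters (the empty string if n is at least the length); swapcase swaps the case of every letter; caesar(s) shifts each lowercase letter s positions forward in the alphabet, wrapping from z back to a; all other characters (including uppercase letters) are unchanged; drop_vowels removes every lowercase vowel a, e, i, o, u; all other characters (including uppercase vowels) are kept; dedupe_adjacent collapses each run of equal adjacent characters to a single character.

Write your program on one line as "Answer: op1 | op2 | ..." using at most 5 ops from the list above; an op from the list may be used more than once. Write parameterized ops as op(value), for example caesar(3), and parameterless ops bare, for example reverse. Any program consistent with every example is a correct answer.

drop_vowels | reverse | caesar(9) | drop(1)

Check, running the answer program on each example:
  "ztoyko" -> "ztyk" -> "kytz" -> "thci" -> "hci"
  "agriwmutoe" -> "grwmt" -> "tmwrg" -> "cvfap" -> "vfap"
  "rlewmvecxpd" -> "rlwmvcxpd" -> "dpxcvmwlr" -> "myglevfua" -> "yglevfua"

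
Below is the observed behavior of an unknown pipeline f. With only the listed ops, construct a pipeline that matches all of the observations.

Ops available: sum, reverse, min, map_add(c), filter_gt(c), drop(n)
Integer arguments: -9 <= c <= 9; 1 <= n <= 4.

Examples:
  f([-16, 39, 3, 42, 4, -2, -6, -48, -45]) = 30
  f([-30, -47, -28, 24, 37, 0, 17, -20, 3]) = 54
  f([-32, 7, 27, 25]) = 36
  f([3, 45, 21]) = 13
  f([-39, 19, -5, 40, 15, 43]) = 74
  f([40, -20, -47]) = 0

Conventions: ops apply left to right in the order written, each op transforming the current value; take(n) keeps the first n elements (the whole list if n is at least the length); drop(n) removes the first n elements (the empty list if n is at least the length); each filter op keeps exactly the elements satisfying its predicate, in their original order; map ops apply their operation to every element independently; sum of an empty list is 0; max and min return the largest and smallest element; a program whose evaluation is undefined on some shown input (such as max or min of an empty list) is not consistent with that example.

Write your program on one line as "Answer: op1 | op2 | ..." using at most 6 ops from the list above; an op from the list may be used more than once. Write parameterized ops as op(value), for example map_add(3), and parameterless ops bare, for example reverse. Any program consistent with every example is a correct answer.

drop(2) | filter_gt(3) | map_add(-2) | reverse | map_add(-6) | sum

Check, running the answer program on each example:
  [-16, 39, 3, 42, 4, -2, -6, -48, -45] -> [3, 42, 4, -2, -6, -48, -45] -> [42, 4] -> [40, 2] -> [2, 40] -> [-4, 34] -> 30
  [-30, -47, -28, 24, 37, 0, 17, -20, 3] -> [-28, 24, 37, 0, 17, -20, 3] -> [24, 37, 17] -> [22, 35, 15] -> [15, 35, 22] -> [9, 29, 16] -> 54
  [-32, 7, 27, 25] -> [27, 25] -> [27, 25] -> [25, 23] -> [23, 25] -> [17, 19] -> 36
  [3, 45, 21] -> [21] -> [21] -> [19] -> [19] -> [13] -> 13
  [-39, 19, -5, 40, 15, 43] -> [-5, 40, 15, 43] -> [40, 15, 43] -> [38, 13, 41] -> [41, 13, 38] -> [35, 7, 32] -> 74
  [40, -20, -47] -> [-47] -> [] -> [] -> [] -> [] -> 0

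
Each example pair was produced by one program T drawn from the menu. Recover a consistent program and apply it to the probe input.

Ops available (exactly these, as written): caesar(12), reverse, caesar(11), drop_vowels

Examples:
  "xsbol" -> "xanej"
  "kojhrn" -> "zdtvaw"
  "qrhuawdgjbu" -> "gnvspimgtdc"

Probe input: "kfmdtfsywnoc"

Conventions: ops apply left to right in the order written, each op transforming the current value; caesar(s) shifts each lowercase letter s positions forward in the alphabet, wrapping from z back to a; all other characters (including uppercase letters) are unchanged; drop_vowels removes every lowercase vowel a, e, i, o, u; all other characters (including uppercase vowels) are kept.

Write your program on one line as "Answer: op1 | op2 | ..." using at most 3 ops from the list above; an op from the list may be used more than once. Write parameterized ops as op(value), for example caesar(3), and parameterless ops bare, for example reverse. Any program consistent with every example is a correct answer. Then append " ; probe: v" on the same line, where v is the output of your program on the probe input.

caesar(12) | reverse ; probe: "oazikerfpyrw"

Check, running the answer program on each example:
  "xsbol" -> "jenax" -> "xanej"
  "kojhrn" -> "wavtdz" -> "zdtvaw"
  "qrhuawdgjbu" -> "cdtgmipsvng" -> "gnvspimgtdc"
  probe: "kfmdtfsywnoc" -> "wrypfrekizao" -> "oazikerfpyrw"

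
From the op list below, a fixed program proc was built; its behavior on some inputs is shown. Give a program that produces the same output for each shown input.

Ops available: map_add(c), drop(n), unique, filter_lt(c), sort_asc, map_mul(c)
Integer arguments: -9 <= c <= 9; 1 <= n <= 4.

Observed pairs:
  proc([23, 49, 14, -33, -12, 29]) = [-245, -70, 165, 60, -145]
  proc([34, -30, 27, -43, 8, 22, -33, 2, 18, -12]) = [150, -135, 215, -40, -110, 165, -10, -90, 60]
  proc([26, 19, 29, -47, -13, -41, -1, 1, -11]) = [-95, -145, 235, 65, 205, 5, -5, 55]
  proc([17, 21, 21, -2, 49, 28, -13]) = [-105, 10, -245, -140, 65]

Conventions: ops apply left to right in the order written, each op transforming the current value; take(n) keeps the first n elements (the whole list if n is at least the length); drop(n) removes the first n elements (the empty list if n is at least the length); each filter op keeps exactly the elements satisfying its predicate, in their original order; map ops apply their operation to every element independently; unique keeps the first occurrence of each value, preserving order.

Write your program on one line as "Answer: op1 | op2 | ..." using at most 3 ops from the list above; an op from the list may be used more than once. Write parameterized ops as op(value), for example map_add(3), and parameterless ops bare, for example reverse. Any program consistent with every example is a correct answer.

drop(1) | map_mul(-5) | unique

Check, running the answer program on each example:
  [23, 49, 14, -33, -12, 29] -> [49, 14, -33, -12, 29] -> [-245, -70, 165, 60, -145] -> [-245, -70, 165, 60, -145]
  [34, -30, 27, -43, 8, 22, -33, 2, 18, -12] -> [-30, 27, -43, 8, 22, -33, 2, 18, -12] -> [150, -135, 215, -40, -110, 165, -10, -90, 60] -> [150, -135, 215, -40, -110, 165, -10, -90, 60]
  [26, 19, 29, -47, -13, -41, -1, 1, -11] -> [19, 29, -47, -13, -41, -1, 1, -11] -> [-95, -145, 235, 65, 205, 5, -5, 55] -> [-95, -145, 235, 65, 205, 5, -5, 55]
  [17, 21, 21, -2, 49, 28, -13] -> [21, 21, -2, 49, 28, -13] -> [-105, -105, 10, -245, -140, 65] -> [-105, 10, -245, -140, 65]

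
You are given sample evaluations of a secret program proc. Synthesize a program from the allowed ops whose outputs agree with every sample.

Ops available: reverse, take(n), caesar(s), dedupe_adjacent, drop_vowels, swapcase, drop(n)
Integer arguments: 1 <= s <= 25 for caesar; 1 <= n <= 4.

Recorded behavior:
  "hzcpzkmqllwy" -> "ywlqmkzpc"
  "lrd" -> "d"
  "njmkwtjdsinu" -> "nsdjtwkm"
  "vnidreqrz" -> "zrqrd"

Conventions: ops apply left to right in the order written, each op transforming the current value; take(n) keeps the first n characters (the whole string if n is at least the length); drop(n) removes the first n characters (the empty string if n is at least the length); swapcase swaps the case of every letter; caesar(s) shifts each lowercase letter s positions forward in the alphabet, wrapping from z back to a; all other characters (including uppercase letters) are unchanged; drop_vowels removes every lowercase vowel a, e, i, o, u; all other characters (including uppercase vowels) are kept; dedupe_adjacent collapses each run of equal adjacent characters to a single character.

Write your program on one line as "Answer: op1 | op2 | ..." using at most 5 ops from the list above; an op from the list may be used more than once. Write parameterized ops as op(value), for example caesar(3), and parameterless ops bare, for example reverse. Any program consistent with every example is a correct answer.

drop(2) | drop_vowels | dedupe_adjacent | reverse

Check, running the answer program on each example:
  "hzcpzkmqllwy" -> "cpzkmqllwy" -> "cpzkmqllwy" -> "cpzkmqlwy" -> "ywlqmkzpc"
  "lrd" -> "d" -> "d" -> "d" -> "d"
  "njmkwtjdsinu" -> "mkwtjdsinu" -> "mkwtjdsn" -> "mkwtjdsn" -> "nsdjtwkm"
  "vnidreqrz" -> "idreqrz" -> "drqrz" -> "drqrz" -> "zrqrd"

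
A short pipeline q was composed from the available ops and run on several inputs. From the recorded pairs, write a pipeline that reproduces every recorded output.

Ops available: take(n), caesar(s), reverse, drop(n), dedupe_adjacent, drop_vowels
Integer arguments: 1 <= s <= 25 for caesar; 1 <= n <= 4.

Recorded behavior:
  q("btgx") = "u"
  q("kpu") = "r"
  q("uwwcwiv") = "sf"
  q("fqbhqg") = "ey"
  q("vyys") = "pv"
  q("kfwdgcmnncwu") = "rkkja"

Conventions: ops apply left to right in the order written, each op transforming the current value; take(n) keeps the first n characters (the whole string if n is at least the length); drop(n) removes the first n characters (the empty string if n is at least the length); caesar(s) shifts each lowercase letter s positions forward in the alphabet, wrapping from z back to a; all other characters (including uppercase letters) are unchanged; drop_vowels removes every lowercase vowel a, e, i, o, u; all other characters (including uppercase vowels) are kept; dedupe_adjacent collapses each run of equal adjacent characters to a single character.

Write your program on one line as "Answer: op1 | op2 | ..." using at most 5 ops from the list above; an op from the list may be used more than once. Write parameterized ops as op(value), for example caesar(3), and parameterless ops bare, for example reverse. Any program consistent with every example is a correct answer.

caesar(24) | drop(2) | drop_vowels | reverse | caesar(25)

Check, running the answer program on each example:
  "btgx" -> "zrev" -> "ev" -> "v" -> "v" -> "u"
  "kpu" -> "ins" -> "s" -> "s" -> "s" -> "r"
  "uwwcwiv" -> "suuaugt" -> "uaugt" -> "gt" -> "tg" -> "sf"
  "fqbhqg" -> "dozfoe" -> "zfoe" -> "zf" -> "fz" -> "ey"
  "vyys" -> "twwq" -> "wq" -> "wq" -> "qw" -> "pv"
  "kfwdgcmnncwu" -> "idubeakllaus" -> "ubeakllaus" -> "bklls" -> "sllkb" -> "rkkja"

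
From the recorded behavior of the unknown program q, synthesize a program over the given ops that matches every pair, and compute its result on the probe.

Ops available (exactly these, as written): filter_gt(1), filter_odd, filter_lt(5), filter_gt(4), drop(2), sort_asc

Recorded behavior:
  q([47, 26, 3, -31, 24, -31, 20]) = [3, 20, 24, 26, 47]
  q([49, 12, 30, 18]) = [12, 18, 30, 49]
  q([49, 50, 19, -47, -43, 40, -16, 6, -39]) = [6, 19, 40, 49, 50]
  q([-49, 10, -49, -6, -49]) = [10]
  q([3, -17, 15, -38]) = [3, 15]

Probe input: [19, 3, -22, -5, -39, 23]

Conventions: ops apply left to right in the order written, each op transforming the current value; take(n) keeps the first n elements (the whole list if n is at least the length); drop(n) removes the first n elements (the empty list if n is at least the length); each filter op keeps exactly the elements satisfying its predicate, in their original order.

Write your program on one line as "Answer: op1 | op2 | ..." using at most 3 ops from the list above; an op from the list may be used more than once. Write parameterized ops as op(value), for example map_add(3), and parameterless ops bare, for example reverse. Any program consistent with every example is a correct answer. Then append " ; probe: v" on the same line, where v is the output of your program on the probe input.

sort_asc | filter_gt(1) ; probe: [3, 19, 23]

Check, running the answer program on each example:
  [47, 26, 3, -31, 24, -31, 20] -> [-31, -31, 3, 20, 24, 26, 47] -> [3, 20, 24, 26, 47]
  [49, 12, 30, 18] -> [12, 18, 30, 49] -> [12, 18, 30, 49]
  [49, 50, 19, -47, -43, 40, -16, 6, -39] -> [-47, -43, -39, -16, 6, 19, 40, 49, 50] -> [6, 19, 40, 49, 50]
  [-49, 10, -49, -6, -49] -> [-49, -49, -49, -6, 10] -> [10]
  [3, -17, 15, -38] -> [-38, -17, 3, 15] -> [3, 15]
  probe: [19, 3, -22, -5, -39, 23] -> [-39, -22, -5, 3, 19, 23] -> [3, 19, 23]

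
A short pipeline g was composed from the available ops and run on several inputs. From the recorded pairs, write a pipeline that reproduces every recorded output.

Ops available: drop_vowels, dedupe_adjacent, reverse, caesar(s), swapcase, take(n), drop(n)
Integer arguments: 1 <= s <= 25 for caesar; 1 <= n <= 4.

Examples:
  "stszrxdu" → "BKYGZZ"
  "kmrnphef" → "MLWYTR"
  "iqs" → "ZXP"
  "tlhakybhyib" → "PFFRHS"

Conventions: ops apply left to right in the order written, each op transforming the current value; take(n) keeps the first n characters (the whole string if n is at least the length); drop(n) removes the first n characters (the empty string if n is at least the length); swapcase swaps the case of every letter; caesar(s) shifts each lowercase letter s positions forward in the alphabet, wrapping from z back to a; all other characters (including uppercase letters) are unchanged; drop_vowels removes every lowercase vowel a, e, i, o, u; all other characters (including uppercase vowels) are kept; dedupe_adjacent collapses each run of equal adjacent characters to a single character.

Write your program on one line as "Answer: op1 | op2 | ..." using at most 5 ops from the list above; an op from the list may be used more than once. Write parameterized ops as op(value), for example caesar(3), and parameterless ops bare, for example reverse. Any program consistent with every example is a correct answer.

caesar(7) | drop_vowels | reverse | swapcase

Check, running the answer program on each example:
  "stszrxdu" -> "zazgyekb" -> "zzgykb" -> "bkygzz" -> "BKYGZZ"
  "kmrnphef" -> "rtyuwolm" -> "rtywlm" -> "mlwytr" -> "MLWYTR"
  "iqs" -> "pxz" -> "pxz" -> "zxp" -> "ZXP"
  "tlhakybhyib" -> "asohrfiofpi" -> "shrffp" -> "pffrhs" -> "PFFRHS"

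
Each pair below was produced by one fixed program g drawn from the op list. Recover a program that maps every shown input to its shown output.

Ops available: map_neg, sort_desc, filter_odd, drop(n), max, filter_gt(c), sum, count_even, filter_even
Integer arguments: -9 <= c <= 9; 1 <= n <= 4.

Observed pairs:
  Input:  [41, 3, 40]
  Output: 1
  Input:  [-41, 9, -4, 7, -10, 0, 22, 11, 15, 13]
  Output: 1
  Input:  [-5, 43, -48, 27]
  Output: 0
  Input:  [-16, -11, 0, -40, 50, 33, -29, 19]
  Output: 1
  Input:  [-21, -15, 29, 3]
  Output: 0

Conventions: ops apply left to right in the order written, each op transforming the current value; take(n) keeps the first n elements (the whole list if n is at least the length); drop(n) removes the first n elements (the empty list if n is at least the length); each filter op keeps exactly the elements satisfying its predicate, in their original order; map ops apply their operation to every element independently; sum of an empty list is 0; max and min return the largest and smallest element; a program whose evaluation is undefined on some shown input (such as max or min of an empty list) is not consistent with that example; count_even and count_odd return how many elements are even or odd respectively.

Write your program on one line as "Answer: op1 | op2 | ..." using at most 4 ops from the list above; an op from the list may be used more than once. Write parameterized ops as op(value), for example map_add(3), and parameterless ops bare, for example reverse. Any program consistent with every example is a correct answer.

filter_gt(6) | map_neg | count_even

Check, running the answer program on each example:
  [41, 3, 40] -> [41, 40] -> [-41, -40] -> 1
  [-41, 9, -4, 7, -10, 0, 22, 11, 15, 13] -> [9, 7, 22, 11, 15, 13] -> [-9, -7, -22, -11, -15, -13] -> 1
  [-5, 43, -48, 27] -> [43, 27] -> [-43, -27] -> 0
  [-16, -11, 0, -40, 50, 33, -29, 19] -> [50, 33, 19] -> [-50, -33, -19] -> 1
  [-21, -15, 29, 3] -> [29] -> [-29] -> 0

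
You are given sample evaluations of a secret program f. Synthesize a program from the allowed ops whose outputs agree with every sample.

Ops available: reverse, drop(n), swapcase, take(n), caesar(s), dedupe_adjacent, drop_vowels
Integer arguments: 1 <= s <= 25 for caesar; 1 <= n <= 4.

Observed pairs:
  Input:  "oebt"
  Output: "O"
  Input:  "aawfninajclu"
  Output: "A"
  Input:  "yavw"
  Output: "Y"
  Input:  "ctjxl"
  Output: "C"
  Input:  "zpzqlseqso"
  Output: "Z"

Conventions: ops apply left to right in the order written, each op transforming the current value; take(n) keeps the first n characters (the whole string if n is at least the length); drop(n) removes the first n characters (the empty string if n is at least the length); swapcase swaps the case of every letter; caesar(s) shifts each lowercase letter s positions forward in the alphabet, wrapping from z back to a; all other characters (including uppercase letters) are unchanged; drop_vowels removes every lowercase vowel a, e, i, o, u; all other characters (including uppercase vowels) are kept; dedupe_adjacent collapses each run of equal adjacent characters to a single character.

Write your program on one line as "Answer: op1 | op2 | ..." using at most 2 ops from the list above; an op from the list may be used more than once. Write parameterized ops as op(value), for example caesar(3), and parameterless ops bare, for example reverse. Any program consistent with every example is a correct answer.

take(1) | swapcase

Check, running the answer program on each example:
  "oebt" -> "o" -> "O"
  "aawfninajclu" -> "a" -> "A"
  "yavw" -> "y" -> "Y"
  "ctjxl" -> "c" -> "C"
  "zpzqlseqso" -> "z" -> "Z"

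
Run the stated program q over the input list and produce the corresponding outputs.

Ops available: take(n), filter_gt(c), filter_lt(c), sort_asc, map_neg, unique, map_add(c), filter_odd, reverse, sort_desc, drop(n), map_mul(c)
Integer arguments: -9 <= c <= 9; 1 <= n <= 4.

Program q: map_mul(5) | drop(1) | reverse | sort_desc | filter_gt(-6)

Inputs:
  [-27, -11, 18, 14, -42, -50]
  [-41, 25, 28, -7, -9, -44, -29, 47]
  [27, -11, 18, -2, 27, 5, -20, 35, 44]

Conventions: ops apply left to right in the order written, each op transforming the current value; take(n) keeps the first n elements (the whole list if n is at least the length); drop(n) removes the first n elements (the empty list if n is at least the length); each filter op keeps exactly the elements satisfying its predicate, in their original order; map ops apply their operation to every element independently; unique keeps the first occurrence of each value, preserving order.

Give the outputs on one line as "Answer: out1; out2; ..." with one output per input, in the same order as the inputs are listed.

[90, 70]; [235, 140, 125]; [220, 175, 135, 90, 25]

Execution, op by op:
  [-27, -11, 18, 14, -42, -50] -> [-135, -55, 90, 70, -210, -250] -> [-55, 90, 70, -210, -250] -> [-250, -210, 70, 90, -55] -> [90, 70, -55, -210, -250] -> [90, 70]
  [-41, 25, 28, -7, -9, -44, -29, 47] -> [-205, 125, 140, -35, -45, -220, -145, 235] -> [125, 140, -35, -45, -220, -145, 235] -> [235, -145, -220, -45, -35, 140, 125] -> [235, 140, 125, -35, -45, -145, -220] -> [235, 140, 125]
  [27, -11, 18, -2, 27, 5, -20, 35, 44] -> [135, -55, 90, -10, 135, 25, -100, 175, 220] -> [-55, 90, -10, 135, 25, -100, 175, 220] -> [220, 175, -100, 25, 135, -10, 90, -55] -> [220, 175, 135, 90, 25, -10, -55, -100] -> [220, 175, 135, 90, 25]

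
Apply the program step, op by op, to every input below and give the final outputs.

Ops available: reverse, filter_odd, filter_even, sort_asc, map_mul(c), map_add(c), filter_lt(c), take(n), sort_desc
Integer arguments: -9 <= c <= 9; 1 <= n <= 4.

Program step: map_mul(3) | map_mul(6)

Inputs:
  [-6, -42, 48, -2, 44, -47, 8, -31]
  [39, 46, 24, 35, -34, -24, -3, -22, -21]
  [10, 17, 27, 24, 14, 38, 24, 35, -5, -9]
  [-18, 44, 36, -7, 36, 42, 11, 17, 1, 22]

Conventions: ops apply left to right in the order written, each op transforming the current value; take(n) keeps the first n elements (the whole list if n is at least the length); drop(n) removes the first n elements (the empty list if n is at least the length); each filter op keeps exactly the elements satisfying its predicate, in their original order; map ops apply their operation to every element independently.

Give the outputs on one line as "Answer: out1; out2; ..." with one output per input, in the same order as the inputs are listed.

Execution, op by op:
  [-6, -42, 48, -2, 44, -47, 8, -31] -> [-18, -126, 144, -6, 132, -141, 24, -93] -> [-108, -756, 864, -36, 792, -846, 144, -558]
  [39, 46, 24, 35, -34, -24, -3, -22, -21] -> [117, 138, 72, 105, -102, -72, -9, -66, -63] -> [702, 828, 432, 630, -612, -432, -54, -396, -378]
  [10, 17, 27, 24, 14, 38, 24, 35, -5, -9] -> [30, 51, 81, 72, 42, 114, 72, 105, -15, -27] -> [180, 306, 486, 432, 252, 684, 432, 630, -90, -162]
  [-18, 44, 36, -7, 36, 42, 11, 17, 1, 22] -> [-54, 132, 108, -21, 108, 126, 33, 51, 3, 66] -> [-324, 792, 648, -126, 648, 756, 198, 306, 18, 396]

[-108, -756, 864, -36, 792, -846, 144, -558]; [702, 828, 432, 630, -612, -432, -54, -396, -378]; [180, 306, 486, 432, 252, 684, 432, 630, -90, -162]; [-324, 792, 648, -126, 648, 756, 198, 306, 18, 396]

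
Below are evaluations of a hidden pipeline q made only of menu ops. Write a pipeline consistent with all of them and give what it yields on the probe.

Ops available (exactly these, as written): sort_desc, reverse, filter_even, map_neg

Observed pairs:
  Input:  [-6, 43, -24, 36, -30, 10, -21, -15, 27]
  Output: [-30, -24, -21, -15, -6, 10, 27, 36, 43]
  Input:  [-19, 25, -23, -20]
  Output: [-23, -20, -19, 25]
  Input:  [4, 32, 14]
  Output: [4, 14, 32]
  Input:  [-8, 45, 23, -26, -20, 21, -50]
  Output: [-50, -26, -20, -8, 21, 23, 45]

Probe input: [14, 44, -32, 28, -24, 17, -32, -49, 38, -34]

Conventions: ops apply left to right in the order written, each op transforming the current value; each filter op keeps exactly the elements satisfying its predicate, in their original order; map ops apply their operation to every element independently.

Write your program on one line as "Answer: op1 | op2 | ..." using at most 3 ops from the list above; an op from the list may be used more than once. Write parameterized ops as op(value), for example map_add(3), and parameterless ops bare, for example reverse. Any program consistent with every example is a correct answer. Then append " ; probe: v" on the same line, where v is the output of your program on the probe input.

sort_desc | reverse ; probe: [-49, -34, -32, -32, -24, 14, 17, 28, 38, 44]

Check, running the answer program on each example:
  [-6, 43, -24, 36, -30, 10, -21, -15, 27] -> [43, 36, 27, 10, -6, -15, -21, -24, -30] -> [-30, -24, -21, -15, -6, 10, 27, 36, 43]
  [-19, 25, -23, -20] -> [25, -19, -20, -23] -> [-23, -20, -19, 25]
  [4, 32, 14] -> [32, 14, 4] -> [4, 14, 32]
  [-8, 45, 23, -26, -20, 21, -50] -> [45, 23, 21, -8, -20, -26, -50] -> [-50, -26, -20, -8, 21, 23, 45]
  probe: [14, 44, -32, 28, -24, 17, -32, -49, 38, -34] -> [44, 38, 28, 17, 14, -24, -32, -32, -34, -49] -> [-49, -34, -32, -32, -24, 14, 17, 28, 38, 44]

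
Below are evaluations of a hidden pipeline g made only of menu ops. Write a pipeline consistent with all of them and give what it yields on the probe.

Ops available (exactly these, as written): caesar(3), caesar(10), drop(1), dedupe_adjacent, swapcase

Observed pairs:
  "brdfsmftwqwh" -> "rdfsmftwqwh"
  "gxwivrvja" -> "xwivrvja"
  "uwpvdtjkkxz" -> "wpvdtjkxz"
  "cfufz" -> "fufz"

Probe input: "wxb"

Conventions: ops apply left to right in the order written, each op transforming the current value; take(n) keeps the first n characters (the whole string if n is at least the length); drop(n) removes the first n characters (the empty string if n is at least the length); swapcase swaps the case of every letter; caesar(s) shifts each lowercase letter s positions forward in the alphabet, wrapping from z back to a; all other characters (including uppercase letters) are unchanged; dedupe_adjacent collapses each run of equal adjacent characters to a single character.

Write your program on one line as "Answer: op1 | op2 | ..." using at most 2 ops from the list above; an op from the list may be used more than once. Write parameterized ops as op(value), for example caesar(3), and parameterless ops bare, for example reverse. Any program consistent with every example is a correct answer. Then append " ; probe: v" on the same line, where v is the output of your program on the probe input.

drop(1) | dedupe_adjacent ; probe: "xb"

Check, running the answer program on each example:
  "brdfsmftwqwh" -> "rdfsmftwqwh" -> "rdfsmftwqwh"
  "gxwivrvja" -> "xwivrvja" -> "xwivrvja"
  "uwpvdtjkkxz" -> "wpvdtjkkxz" -> "wpvdtjkxz"
  "cfufz" -> "fufz" -> "fufz"
  probe: "wxb" -> "xb" -> "xb"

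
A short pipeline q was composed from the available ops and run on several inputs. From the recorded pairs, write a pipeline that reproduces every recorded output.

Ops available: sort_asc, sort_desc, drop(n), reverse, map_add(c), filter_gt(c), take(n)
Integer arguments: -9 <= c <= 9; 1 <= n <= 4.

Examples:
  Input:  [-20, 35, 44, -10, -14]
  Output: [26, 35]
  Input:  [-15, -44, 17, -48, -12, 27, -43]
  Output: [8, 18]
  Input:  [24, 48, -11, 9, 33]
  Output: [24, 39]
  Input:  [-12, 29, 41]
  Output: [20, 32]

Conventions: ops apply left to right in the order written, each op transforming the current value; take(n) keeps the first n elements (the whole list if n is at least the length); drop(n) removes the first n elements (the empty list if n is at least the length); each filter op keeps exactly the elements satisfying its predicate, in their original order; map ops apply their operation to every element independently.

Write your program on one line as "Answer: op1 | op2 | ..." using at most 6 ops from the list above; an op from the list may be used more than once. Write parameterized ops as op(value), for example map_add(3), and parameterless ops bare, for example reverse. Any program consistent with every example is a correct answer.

map_add(-9) | sort_asc | filter_gt(-4) | sort_desc | take(2) | reverse

Check, running the answer program on each example:
  [-20, 35, 44, -10, -14] -> [-29, 26, 35, -19, -23] -> [-29, -23, -19, 26, 35] -> [26, 35] -> [35, 26] -> [35, 26] -> [26, 35]
  [-15, -44, 17, -48, -12, 27, -43] -> [-24, -53, 8, -57, -21, 18, -52] -> [-57, -53, -52, -24, -21, 8, 18] -> [8, 18] -> [18, 8] -> [18, 8] -> [8, 18]
  [24, 48, -11, 9, 33] -> [15, 39, -20, 0, 24] -> [-20, 0, 15, 24, 39] -> [0, 15, 24, 39] -> [39, 24, 15, 0] -> [39, 24] -> [24, 39]
  [-12, 29, 41] -> [-21, 20, 32] -> [-21, 20, 32] -> [20, 32] -> [32, 20] -> [32, 20] -> [20, 32]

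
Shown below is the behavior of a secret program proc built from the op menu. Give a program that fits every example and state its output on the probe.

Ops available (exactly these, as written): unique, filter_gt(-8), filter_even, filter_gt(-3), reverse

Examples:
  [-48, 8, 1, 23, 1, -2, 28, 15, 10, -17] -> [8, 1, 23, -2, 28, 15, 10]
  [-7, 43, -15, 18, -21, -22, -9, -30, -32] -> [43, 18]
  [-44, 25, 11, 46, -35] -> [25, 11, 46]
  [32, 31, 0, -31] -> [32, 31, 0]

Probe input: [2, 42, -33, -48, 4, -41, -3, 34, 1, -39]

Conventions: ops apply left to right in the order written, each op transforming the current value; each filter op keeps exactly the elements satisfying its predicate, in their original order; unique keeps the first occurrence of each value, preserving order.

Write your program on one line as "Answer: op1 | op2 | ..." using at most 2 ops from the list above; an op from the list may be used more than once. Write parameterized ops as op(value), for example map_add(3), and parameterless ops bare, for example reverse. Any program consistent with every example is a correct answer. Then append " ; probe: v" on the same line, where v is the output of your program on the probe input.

filter_gt(-3) | unique ; probe: [2, 42, 4, 34, 1]

Check, running the answer program on each example:
  [-48, 8, 1, 23, 1, -2, 28, 15, 10, -17] -> [8, 1, 23, 1, -2, 28, 15, 10] -> [8, 1, 23, -2, 28, 15, 10]
  [-7, 43, -15, 18, -21, -22, -9, -30, -32] -> [43, 18] -> [43, 18]
  [-44, 25, 11, 46, -35] -> [25, 11, 46] -> [25, 11, 46]
  [32, 31, 0, -31] -> [32, 31, 0] -> [32, 31, 0]
  probe: [2, 42, -33, -48, 4, -41, -3, 34, 1, -39] -> [2, 42, 4, 34, 1] -> [2, 42, 4, 34, 1]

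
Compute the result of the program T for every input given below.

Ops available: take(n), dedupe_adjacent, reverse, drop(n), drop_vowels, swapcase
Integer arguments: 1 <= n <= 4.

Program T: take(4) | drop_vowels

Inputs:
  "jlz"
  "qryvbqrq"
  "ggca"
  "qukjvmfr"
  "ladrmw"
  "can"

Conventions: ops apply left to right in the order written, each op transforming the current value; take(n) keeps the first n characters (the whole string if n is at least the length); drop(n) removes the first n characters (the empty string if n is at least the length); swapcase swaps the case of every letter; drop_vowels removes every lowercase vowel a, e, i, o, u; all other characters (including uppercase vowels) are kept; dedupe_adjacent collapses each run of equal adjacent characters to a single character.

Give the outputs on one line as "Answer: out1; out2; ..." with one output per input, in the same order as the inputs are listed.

Execution, op by op:
  "jlz" -> "jlz" -> "jlz"
  "qryvbqrq" -> "qryv" -> "qryv"
  "ggca" -> "ggca" -> "ggc"
  "qukjvmfr" -> "qukj" -> "qkj"
  "ladrmw" -> "ladr" -> "ldr"
  "can" -> "can" -> "cn"

"jlz"; "qryv"; "ggc"; "qkj"; "ldr"; "cn"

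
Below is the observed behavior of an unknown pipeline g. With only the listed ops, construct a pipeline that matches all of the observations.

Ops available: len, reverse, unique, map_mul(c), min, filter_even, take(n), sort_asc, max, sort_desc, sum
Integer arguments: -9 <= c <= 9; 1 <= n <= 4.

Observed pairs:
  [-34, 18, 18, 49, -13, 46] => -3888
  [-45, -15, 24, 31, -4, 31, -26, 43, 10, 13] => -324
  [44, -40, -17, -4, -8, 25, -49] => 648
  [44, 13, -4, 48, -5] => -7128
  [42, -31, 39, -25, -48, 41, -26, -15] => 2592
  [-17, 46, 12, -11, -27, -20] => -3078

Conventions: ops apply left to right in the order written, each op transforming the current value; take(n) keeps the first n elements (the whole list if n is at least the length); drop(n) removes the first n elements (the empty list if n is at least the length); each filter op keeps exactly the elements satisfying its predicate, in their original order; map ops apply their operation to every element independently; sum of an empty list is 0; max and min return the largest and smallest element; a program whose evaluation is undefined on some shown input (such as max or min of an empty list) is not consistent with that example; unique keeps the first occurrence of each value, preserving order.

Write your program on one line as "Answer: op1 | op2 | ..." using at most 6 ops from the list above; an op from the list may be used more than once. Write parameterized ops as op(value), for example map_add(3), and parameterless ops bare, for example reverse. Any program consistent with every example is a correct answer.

map_mul(9) | sort_desc | sort_asc | filter_even | map_mul(-9) | sum

Check, running the answer program on each example:
  [-34, 18, 18, 49, -13, 46] -> [-306, 162, 162, 441, -117, 414] -> [441, 414, 162, 162, -117, -306] -> [-306, -117, 162, 162, 414, 441] -> [-306, 162, 162, 414] -> [2754, -1458, -1458, -3726] -> -3888
  [-45, -15, 24, 31, -4, 31, -26, 43, 10, 13] -> [-405, -135, 216, 279, -36, 279, -234, 387, 90, 117] -> [387, 279, 279, 216, 117, 90, -36, -135, -234, -405] -> [-405, -234, -135, -36, 90, 117, 216, 279, 279, 387] -> [-234, -36, 90, 216] -> [2106, 324, -810, -1944] -> -324
  [44, -40, -17, -4, -8, 25, -49] -> [396, -360, -153, -36, -72, 225, -441] -> [396, 225, -36, -72, -153, -360, -441] -> [-441, -360, -153, -72, -36, 225, 396] -> [-360, -72, -36, 396] -> [3240, 648, 324, -3564] -> 648
  [44, 13, -4, 48, -5] -> [396, 117, -36, 432, -45] -> [432, 396, 117, -36, -45] -> [-45, -36, 117, 396, 432] -> [-36, 396, 432] -> [324, -3564, -3888] -> -7128
  [42, -31, 39, -25, -48, 41, -26, -15] -> [378, -279, 351, -225, -432, 369, -234, -135] -> [378, 369, 351, -135, -225, -234, -279, -432] -> [-432, -279, -234, -225, -135, 351, 369, 378] -> [-432, -234, 378] -> [3888, 2106, -3402] -> 2592
  [-17, 46, 12, -11, -27, -20] -> [-153, 414, 108, -99, -243, -180] -> [414, 108, -99, -153, -180, -243] -> [-243, -180, -153, -99, 108, 414] -> [-180, 108, 414] -> [1620, -972, -3726] -> -3078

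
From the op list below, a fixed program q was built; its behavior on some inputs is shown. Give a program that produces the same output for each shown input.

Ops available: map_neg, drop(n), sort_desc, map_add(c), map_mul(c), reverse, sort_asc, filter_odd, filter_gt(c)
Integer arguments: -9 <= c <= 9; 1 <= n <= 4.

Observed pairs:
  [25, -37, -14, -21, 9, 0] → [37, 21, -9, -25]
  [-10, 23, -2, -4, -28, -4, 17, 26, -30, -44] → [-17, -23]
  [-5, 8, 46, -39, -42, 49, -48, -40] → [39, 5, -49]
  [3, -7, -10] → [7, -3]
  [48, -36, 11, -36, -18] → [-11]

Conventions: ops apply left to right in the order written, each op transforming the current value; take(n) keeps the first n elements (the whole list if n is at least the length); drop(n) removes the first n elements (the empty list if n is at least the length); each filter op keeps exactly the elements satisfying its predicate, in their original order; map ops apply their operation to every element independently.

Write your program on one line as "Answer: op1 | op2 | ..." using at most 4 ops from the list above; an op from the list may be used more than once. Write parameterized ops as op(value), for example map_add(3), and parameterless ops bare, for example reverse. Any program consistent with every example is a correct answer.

reverse | filter_odd | sort_asc | map_neg

Check, running the answer program on each example:
  [25, -37, -14, -21, 9, 0] -> [0, 9, -21, -14, -37, 25] -> [9, -21, -37, 25] -> [-37, -21, 9, 25] -> [37, 21, -9, -25]
  [-10, 23, -2, -4, -28, -4, 17, 26, -30, -44] -> [-44, -30, 26, 17, -4, -28, -4, -2, 23, -10] -> [17, 23] -> [17, 23] -> [-17, -23]
  [-5, 8, 46, -39, -42, 49, -48, -40] -> [-40, -48, 49, -42, -39, 46, 8, -5] -> [49, -39, -5] -> [-39, -5, 49] -> [39, 5, -49]
  [3, -7, -10] -> [-10, -7, 3] -> [-7, 3] -> [-7, 3] -> [7, -3]
  [48, -36, 11, -36, -18] -> [-18, -36, 11, -36, 48] -> [11] -> [11] -> [-11]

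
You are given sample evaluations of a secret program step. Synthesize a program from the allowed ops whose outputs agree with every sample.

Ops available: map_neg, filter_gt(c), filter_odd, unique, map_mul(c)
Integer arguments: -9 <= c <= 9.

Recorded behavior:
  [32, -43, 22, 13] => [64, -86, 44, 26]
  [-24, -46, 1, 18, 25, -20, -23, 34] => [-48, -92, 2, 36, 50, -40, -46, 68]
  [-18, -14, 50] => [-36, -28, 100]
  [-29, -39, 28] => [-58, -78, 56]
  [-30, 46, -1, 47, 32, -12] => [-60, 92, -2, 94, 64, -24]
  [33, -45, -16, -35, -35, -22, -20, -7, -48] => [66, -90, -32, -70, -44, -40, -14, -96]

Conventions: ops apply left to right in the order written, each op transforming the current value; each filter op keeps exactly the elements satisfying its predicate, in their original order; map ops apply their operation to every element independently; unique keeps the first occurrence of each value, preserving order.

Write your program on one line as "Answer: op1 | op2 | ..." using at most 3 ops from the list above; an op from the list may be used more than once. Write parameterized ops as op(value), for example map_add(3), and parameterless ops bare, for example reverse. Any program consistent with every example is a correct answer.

map_mul(2) | unique

Check, running the answer program on each example:
  [32, -43, 22, 13] -> [64, -86, 44, 26] -> [64, -86, 44, 26]
  [-24, -46, 1, 18, 25, -20, -23, 34] -> [-48, -92, 2, 36, 50, -40, -46, 68] -> [-48, -92, 2, 36, 50, -40, -46, 68]
  [-18, -14, 50] -> [-36, -28, 100] -> [-36, -28, 100]
  [-29, -39, 28] -> [-58, -78, 56] -> [-58, -78, 56]
  [-30, 46, -1, 47, 32, -12] -> [-60, 92, -2, 94, 64, -24] -> [-60, 92, -2, 94, 64, -24]
  [33, -45, -16, -35, -35, -22, -20, -7, -48] -> [66, -90, -32, -70, -70, -44, -40, -14, -96] -> [66, -90, -32, -70, -44, -40, -14, -96]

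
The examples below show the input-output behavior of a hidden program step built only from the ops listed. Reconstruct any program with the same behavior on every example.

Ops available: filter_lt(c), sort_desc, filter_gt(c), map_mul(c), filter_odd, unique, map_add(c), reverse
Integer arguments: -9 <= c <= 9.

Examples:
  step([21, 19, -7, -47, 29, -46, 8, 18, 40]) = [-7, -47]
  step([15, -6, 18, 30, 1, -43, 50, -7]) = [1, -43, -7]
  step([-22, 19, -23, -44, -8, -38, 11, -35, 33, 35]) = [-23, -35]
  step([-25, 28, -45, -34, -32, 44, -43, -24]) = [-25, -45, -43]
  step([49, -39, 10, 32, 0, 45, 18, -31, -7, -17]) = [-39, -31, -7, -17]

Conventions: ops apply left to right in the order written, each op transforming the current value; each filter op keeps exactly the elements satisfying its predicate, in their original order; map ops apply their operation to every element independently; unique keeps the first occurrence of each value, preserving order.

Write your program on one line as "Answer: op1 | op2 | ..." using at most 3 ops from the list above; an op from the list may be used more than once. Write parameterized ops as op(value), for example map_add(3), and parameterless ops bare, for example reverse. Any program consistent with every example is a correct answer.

filter_odd | filter_lt(3)

Check, running the answer program on each example:
  [21, 19, -7, -47, 29, -46, 8, 18, 40] -> [21, 19, -7, -47, 29] -> [-7, -47]
  [15, -6, 18, 30, 1, -43, 50, -7] -> [15, 1, -43, -7] -> [1, -43, -7]
  [-22, 19, -23, -44, -8, -38, 11, -35, 33, 35] -> [19, -23, 11, -35, 33, 35] -> [-23, -35]
  [-25, 28, -45, -34, -32, 44, -43, -24] -> [-25, -45, -43] -> [-25, -45, -43]
  [49, -39, 10, 32, 0, 45, 18, -31, -7, -17] -> [49, -39, 45, -31, -7, -17] -> [-39, -31, -7, -17]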